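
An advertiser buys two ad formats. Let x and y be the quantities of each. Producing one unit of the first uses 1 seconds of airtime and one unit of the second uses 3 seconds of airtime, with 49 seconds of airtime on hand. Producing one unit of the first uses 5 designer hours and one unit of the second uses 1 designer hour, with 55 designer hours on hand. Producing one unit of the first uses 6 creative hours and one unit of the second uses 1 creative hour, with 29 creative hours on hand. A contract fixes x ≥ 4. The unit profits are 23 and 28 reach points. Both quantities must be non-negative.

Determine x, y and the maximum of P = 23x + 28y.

Corner points and P = 23x + 28y:
  (29/6, 0) → P = 667/6
  (4, 0) → P = 92
  (4, 5) → P = 232

x = 4, y = 5, maximum P = 232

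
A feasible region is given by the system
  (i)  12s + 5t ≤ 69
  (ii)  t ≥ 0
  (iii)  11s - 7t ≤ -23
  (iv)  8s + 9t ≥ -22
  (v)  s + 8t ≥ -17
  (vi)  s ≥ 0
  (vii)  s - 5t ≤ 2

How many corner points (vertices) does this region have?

Of the 21 pairwise boundary intersections, those satisfying every inequality are:
  (368/139, 1035/139)
  (0, 69/5)
  (0, 23/7)

3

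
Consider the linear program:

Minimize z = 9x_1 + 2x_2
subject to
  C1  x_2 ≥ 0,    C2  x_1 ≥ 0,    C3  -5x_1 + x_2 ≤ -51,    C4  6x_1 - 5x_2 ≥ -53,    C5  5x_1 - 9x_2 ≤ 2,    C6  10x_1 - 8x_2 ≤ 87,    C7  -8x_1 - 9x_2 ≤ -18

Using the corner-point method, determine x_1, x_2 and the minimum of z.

Feasible corners and z = 9x_1 + 2x_2:
  (308/19, 571/19) → z = 206
  (457/40, 49/8) → z = 4603/40
  (859/2, 526) → z = 9835/2
  (767/50, 83/10) → z = 7733/50

The optimum lies where -5x_1 + x_2 = -51 and 5x_1 - 9x_2 = 2.
Solving simultaneously gives x_1 = 457/40, x_2 = 49/8.

x_1 = 457/40, x_2 = 49/8, minimum z = 4603/40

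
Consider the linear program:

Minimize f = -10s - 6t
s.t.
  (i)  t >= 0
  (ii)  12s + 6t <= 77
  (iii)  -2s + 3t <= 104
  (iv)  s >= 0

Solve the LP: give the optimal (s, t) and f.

s = 0, t = 77/6, minimum f = -77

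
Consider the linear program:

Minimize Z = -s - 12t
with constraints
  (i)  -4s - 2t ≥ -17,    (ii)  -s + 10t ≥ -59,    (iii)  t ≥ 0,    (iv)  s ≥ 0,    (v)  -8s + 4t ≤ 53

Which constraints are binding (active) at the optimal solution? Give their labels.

(i) and (iv)

Vertices and Z = -s - 12t:
  (17/4, 0) → Z = -17/4
  (0, 17/2) → Z = -102
  (0, 0) → Z = 0

The minimum is at (0, 17/2). Substituting into each constraint, equality holds for (i) and (iv); the remaining constraints have slack.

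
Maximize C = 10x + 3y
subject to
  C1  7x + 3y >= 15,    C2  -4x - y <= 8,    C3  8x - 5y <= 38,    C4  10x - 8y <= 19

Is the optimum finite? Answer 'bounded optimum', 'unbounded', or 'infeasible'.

From the feasible point (-39/5, 116/5), moving in the direction (-1, 4) keeps every constraint satisfied while C increases without bound.

unbounded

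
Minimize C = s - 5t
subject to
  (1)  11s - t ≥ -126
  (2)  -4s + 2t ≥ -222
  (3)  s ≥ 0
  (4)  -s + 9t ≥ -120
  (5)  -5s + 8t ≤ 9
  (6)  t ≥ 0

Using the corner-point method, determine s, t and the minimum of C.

Corner points and C = s - 5t:
  (897/11, 573/11) → C = -1968/11
  (111/2, 0) → C = 111/2
  (0, 9/8) → C = -45/8
  (0, 0) → C = 0

The binding constraints are -4s + 2t = -222 and -5s + 8t = 9.
Solving simultaneously gives s = 897/11, t = 573/11.

s = 897/11, t = 573/11, minimum C = -1968/11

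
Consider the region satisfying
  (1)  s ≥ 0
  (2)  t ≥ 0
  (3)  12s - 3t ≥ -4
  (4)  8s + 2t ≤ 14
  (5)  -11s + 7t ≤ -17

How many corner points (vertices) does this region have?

3

Of the 10 pairwise boundary intersections, those satisfying every inequality are:
  (7/4, 0)
  (17/11, 0)
  (22/13, 3/13)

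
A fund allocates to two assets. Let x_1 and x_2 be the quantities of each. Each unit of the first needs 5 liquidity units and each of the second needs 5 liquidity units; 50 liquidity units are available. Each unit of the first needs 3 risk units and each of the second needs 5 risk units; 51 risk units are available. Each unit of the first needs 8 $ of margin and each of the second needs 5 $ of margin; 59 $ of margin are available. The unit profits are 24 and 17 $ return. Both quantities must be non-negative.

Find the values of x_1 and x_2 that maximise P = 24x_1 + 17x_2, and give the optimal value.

x_1 = 3, x_2 = 7, maximum P = 191

Vertices and P = 24x_1 + 17x_2:
  (0, 0) → P = 0
  (0, 10) → P = 170
  (59/8, 0) → P = 177
  (3, 7) → P = 191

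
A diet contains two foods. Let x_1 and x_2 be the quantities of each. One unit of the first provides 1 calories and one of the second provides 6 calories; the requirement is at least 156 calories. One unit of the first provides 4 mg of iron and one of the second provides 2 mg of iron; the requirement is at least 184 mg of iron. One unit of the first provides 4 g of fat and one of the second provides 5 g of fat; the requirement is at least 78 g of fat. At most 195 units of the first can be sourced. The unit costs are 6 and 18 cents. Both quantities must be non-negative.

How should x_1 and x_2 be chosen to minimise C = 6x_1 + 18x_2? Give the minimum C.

x_1 = 36, x_2 = 20, minimum C = 576

Vertices and C = 6x_1 + 18x_2:
  (0, 92) → C = 1656
  (156, 0) → C = 936
  (195, 0) → C = 1170
  (36, 20) → C = 576
The feasible region is unbounded (it extends along (0, 1)), but C strictly increases along every unbounded feasible direction, so there is no improving ray and the minimum is attained at a vertex.

At the optimal vertex, x_1 + 6x_2 = 156 and 4x_1 + 2x_2 = 184.
Solving simultaneously gives x_1 = 36, x_2 = 20.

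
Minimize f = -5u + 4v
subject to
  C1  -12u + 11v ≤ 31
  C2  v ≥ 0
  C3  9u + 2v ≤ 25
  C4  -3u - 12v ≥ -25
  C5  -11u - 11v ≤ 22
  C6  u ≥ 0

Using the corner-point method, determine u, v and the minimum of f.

The optimum lies where v = 0 and 9u + 2v = 25.
Solving simultaneously gives u = 25/9, v = 0.

u = 25/9, v = 0, minimum f = -125/9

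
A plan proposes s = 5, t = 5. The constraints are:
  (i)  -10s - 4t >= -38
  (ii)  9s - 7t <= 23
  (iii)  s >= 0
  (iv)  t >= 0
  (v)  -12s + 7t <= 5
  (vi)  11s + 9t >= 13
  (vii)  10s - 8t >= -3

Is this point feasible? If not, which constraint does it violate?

not feasible — violates (i)

Constraint (i): -10s - 4t = -70, which is not ≥ -38. All other constraints are satisfied.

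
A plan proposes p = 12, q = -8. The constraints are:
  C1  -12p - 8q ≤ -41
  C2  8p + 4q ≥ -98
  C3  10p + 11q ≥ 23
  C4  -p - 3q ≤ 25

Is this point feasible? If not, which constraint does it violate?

C1: -80 ≤ -41 ✓
C2: 64 ≥ -98 ✓
C3: 32 ≥ 23 ✓
C4: 12 ≤ 25 ✓

feasible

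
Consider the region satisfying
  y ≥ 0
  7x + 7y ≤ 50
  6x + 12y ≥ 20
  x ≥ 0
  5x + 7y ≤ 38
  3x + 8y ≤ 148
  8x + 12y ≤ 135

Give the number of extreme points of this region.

5

Pairwise boundary intersections that survive every other constraint:
  (50/7, 0)
  (10/3, 0)
  (6, 8/7)
  (0, 5/3)
  (0, 38/7)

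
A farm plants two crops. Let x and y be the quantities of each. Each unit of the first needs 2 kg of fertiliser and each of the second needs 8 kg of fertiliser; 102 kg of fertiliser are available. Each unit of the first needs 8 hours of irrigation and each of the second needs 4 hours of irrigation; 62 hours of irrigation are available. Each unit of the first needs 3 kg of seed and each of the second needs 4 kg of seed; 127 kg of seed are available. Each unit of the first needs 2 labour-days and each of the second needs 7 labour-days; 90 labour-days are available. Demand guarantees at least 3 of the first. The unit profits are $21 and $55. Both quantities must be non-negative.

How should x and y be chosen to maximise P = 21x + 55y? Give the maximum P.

x = 3, y = 19/2, maximum P = 1171/2

Corner points and P = 21x + 55y:
  (31/4, 0) → P = 651/4
  (3, 0) → P = 63
  (3, 19/2) → P = 1171/2

The binding constraints are 8x + 4y = 62 and x = 3.
Solving simultaneously gives x = 3, y = 19/2.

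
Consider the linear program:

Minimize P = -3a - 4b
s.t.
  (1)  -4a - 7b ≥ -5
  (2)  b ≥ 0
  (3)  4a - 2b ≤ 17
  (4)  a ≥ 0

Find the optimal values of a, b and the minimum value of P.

a = 5/4, b = 0, minimum P = -15/4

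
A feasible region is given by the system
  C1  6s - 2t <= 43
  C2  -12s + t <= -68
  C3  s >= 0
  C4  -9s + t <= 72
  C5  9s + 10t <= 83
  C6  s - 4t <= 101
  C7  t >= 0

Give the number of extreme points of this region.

Pairwise boundary intersections that survive every other constraint:
  (298/39, 37/26)
  (43/6, 0)
  (763/129, 128/43)
  (17/3, 0)

4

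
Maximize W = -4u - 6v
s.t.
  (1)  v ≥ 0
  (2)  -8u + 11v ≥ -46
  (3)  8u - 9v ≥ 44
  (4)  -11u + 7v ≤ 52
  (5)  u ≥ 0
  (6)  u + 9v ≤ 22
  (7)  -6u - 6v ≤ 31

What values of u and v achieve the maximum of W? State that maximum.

u = 11/2, v = 0, maximum W = -22

Feasible corners and W = -4u - 6v:
  (23/4, 0) → W = -23
  (11/2, 0) → W = -22
  (656/83, 130/83) → W = -3404/83
  (22/3, 44/27) → W = -352/9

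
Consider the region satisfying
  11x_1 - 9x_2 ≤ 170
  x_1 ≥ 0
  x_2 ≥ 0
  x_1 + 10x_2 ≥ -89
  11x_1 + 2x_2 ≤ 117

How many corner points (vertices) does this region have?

3

Pairwise boundary intersections that survive every other constraint:
  (0, 0)
  (0, 117/2)
  (117/11, 0)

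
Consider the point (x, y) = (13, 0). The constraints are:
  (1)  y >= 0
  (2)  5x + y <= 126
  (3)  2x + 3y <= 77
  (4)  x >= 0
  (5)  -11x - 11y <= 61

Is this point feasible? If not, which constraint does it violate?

(1): 0 ≥ 0 ✓
(2): 65 ≤ 126 ✓
(3): 26 ≤ 77 ✓
(4): 13 ≥ 0 ✓
(5): -143 ≤ 61 ✓

feasible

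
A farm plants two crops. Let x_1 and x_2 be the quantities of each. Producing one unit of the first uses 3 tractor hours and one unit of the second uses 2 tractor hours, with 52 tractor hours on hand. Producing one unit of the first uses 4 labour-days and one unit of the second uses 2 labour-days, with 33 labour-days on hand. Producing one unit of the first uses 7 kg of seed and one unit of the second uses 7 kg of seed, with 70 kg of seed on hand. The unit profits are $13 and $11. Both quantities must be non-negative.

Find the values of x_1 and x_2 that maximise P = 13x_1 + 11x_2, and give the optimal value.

Corner points and P = 13x_1 + 11x_2:
  (0, 0) → P = 0
  (0, 10) → P = 110
  (33/4, 0) → P = 429/4
  (13/2, 7/2) → P = 123

x_1 = 13/2, x_2 = 7/2, maximum P = 123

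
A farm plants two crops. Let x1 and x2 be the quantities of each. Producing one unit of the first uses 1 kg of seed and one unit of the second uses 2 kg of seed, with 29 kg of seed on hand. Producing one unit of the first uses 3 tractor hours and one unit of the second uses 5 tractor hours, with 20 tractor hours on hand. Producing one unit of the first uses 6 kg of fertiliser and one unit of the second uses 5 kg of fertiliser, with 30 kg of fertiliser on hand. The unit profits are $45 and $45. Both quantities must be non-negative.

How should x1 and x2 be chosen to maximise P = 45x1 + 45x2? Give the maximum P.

x1 = 10/3, x2 = 2, maximum P = 240

Extreme points and P = 45x1 + 45x2:
  (0, 0) → P = 0
  (0, 4) → P = 180
  (5, 0) → P = 225
  (10/3, 2) → P = 240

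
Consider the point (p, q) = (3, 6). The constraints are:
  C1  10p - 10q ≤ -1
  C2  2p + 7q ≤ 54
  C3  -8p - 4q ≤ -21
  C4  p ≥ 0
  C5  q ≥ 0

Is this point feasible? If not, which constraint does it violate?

feasible

C1: -30 ≤ -1 ✓
C2: 48 ≤ 54 ✓
C3: -48 ≤ -21 ✓
C4: 3 ≥ 0 ✓
C5: 6 ≥ 0 ✓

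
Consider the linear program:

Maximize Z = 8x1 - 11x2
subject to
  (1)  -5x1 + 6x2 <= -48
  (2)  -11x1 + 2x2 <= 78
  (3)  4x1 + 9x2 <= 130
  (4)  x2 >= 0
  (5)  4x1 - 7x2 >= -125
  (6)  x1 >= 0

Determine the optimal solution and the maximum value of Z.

x1 = 65/2, x2 = 0, maximum Z = 260

Feasible corners and Z = 8x1 - 11x2:
  (404/23, 458/69) → Z = 4658/69
  (48/5, 0) → Z = 384/5
  (65/2, 0) → Z = 260

At the optimal vertex, 4x1 + 9x2 = 130 and x2 = 0.
Solving simultaneously gives x1 = 65/2, x2 = 0.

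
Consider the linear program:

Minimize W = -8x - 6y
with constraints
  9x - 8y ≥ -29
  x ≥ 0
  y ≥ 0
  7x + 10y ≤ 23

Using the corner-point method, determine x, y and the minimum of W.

Extreme points and W = -8x - 6y:
  (0, 0) → W = 0
  (0, 23/10) → W = -69/5
  (23/7, 0) → W = -184/7

At the optimal vertex, y = 0 and 7x + 10y = 23.
Solving simultaneously gives x = 23/7, y = 0.

x = 23/7, y = 0, minimum W = -184/7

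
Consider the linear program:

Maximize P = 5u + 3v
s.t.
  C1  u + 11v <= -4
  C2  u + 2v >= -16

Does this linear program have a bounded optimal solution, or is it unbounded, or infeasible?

From the feasible point (-56/3, 4/3), moving in the direction (2, -1) keeps every constraint satisfied while P increases without bound.

unbounded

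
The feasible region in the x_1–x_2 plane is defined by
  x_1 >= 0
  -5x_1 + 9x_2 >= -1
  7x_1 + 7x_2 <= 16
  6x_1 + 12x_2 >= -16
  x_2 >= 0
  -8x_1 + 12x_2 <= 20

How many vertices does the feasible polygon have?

5

Intersecting each pair of boundary lines and keeping only the points that satisfy every inequality leaves:
  (0, 0)
  (0, 5/3)
  (151/98, 73/98)
  (1/5, 0)
  (13/35, 67/35)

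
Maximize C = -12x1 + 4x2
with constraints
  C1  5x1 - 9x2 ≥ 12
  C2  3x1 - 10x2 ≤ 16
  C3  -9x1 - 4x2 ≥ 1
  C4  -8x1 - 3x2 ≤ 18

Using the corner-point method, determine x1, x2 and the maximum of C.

x1 = -24/23, x2 = -44/23, maximum C = 112/23

Vertices and C = -12x1 + 4x2:
  (-24/23, -44/23) → C = 112/23
  (39/101, -113/101) → C = -920/101
  (9/17, -49/34) → C = -206/17

At the optimal vertex, 5x1 - 9x2 = 12 and 3x1 - 10x2 = 16.
Solving simultaneously gives x1 = -24/23, x2 = -44/23.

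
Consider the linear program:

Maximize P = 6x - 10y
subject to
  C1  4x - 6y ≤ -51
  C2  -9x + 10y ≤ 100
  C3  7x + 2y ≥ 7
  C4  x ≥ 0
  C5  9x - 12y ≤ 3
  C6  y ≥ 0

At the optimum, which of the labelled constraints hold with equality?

C1 and C4

Feasible corners and P = 6x - 10y:
  (0, 17/2) → P = -85
  (105, 157/2) → P = -155
  (0, 10) → P = -100
The feasible region is unbounded (it extends along (4, 3), (10, 9)), but P strictly decreases along every unbounded feasible direction, so there is no improving ray and the maximum is attained at a vertex.

The maximum is at (0, 17/2). Substituting into each constraint, equality holds for C1 and C4; the remaining constraints have slack.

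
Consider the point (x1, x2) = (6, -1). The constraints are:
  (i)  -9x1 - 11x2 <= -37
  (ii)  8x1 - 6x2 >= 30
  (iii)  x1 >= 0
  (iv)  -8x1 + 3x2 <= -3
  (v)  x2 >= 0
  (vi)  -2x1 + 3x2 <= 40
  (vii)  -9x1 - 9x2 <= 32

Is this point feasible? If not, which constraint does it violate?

Constraint (v): x2 = -1, which is not ≥ 0. All other constraints are satisfied.

not feasible — violates (v)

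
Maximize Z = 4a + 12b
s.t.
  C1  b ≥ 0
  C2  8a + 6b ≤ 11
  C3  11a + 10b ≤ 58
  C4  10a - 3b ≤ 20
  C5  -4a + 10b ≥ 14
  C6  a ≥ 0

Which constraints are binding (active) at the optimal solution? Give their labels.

C2 and C6

Vertices and Z = 4a + 12b:
  (1/4, 3/2) → Z = 19
  (0, 11/6) → Z = 22
  (0, 7/5) → Z = 84/5

The maximum is at (0, 11/6). Substituting into each constraint, equality holds for C2 and C6; the remaining constraints have slack.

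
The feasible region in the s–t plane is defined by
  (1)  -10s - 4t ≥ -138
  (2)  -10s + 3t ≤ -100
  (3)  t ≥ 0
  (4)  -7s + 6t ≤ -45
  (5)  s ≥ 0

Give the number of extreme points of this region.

3

Intersecting each pair of boundary lines and keeping only the points that satisfy every inequality leaves:
  (407/35, 38/7)
  (69/5, 0)
  (10, 0)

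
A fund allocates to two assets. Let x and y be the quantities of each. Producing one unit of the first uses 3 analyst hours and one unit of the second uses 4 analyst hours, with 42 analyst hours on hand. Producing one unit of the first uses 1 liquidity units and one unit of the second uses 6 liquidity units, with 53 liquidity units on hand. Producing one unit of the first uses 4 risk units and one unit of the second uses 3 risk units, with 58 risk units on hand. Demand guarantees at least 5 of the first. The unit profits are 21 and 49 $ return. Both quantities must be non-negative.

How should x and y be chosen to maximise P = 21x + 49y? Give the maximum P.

Extreme points and P = 21x + 49y:
  (14, 0) → P = 294
  (5, 0) → P = 105
  (5, 27/4) → P = 1743/4

The optimum lies where 3x + 4y = 42 and x = 5.
Solving simultaneously gives x = 5, y = 27/4.

x = 5, y = 27/4, maximum P = 1743/4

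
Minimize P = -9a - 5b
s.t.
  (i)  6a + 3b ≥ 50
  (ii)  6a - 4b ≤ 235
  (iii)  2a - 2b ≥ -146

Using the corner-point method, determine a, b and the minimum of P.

a = 527/2, b = 673/2, minimum P = -4054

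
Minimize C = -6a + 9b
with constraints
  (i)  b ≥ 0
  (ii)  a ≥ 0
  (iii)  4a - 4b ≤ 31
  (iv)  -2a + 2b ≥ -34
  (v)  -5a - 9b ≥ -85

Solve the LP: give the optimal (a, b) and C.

a = 31/4, b = 0, minimum C = -93/2

Feasible corners and C = -6a + 9b:
  (0, 0) → C = 0
  (31/4, 0) → C = -93/2
  (0, 85/9) → C = 85
  (619/56, 185/56) → C = -2049/56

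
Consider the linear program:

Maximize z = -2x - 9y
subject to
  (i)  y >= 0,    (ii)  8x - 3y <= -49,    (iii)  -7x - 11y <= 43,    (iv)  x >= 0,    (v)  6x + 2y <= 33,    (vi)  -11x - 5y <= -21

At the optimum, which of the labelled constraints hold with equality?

(ii) and (iv)

Extreme points and z = -2x - 9y:
  (0, 49/3) → z = -147
  (1/34, 279/17) → z = -2512/17
  (0, 33/2) → z = -297/2

The maximum is at (0, 49/3). Substituting into each constraint, equality holds for (ii) and (iv); the remaining constraints have slack.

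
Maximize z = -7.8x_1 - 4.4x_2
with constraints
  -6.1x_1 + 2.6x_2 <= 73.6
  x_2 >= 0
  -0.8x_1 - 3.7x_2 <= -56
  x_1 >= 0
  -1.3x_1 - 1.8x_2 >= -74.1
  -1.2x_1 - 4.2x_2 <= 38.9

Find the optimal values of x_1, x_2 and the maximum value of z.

Feasible corners and z = -7.8x_1 - 4.4x_2:
  (0, 368/13) → z = -8096/65
  (3009/718, 54769/1436) → z = -71981/359
  (0, 560/37) → z = -2464/37
  (17337/337, 1352/337) → z = -705887/1685

At the optimal vertex, -0.8x_1 - 3.7x_2 = -56 and x_1 = 0.
Solving simultaneously gives x_1 = 0, x_2 = 560/37.

x_1 = 0, x_2 = 560/37, maximum z = -2464/37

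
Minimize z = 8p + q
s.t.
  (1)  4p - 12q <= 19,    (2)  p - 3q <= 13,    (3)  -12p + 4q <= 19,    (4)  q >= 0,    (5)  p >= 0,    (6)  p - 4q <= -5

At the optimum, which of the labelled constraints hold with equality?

Vertices and z = 8p + q:
  (34, 39/4) → z = 1127/4
  (0, 19/4) → z = 19/4
  (0, 5/4) → z = 5/4
The feasible region is unbounded (it extends along (3, 1), (1, 3)), but z strictly increases along every unbounded feasible direction, so there is no improving ray and the minimum is attained at a vertex.

The minimum is at (0, 5/4). Substituting into each constraint, equality holds for (5) and (6); the remaining constraints have slack.

(5) and (6)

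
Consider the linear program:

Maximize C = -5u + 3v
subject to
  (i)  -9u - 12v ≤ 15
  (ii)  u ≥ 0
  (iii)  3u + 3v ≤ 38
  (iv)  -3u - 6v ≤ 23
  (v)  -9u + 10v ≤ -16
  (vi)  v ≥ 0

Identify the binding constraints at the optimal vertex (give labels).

(v) and (vi)

Vertices and C = -5u + 3v:
  (428/57, 98/19) → C = -1258/57
  (38/3, 0) → C = -190/3
  (16/9, 0) → C = -80/9

The maximum is at (16/9, 0). Substituting into each constraint, equality holds for (v) and (vi); the remaining constraints have slack.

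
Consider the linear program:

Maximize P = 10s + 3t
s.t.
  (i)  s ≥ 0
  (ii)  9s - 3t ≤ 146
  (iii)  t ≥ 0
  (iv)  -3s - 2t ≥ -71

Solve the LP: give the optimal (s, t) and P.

s = 505/27, t = 67/9, maximum P = 5653/27

Vertices and P = 10s + 3t:
  (0, 0) → P = 0
  (0, 71/2) → P = 213/2
  (146/9, 0) → P = 1460/9
  (505/27, 67/9) → P = 5653/27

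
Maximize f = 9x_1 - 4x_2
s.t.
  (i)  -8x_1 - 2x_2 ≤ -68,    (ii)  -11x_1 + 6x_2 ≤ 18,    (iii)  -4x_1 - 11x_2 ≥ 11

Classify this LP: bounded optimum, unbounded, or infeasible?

unbounded

From the feasible point (77/8, -9/2), moving in the direction (11, -4) keeps every constraint satisfied while f increases without bound.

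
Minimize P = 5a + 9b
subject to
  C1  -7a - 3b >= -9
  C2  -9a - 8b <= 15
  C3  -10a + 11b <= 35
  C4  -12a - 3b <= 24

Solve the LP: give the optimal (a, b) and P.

a = 117/29, b = -186/29, minimum P = -1089/29

Extreme points and P = 5a + 9b:
  (117/29, -186/29) → P = -1089/29
  (-6/107, 335/107) → P = 2985/107
  (-49/23, 12/23) → P = -137/23
  (-41/18, 10/9) → P = -25/18

The optimum lies where -7a - 3b = -9 and -9a - 8b = 15.
Solving simultaneously gives a = 117/29, b = -186/29.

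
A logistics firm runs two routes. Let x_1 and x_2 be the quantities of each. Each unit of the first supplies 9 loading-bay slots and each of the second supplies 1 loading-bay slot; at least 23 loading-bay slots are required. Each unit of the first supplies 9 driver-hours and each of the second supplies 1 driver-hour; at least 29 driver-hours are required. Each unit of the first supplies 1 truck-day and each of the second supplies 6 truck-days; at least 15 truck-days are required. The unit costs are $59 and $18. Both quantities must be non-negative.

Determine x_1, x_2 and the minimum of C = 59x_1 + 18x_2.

x_1 = 3, x_2 = 2, minimum C = 213

Feasible corners and C = 59x_1 + 18x_2:
  (0, 29) → C = 522
  (15, 0) → C = 885
  (3, 2) → C = 213
The feasible region is unbounded (it extends along (0, 1), (1, 0)), but C strictly increases along every unbounded feasible direction, so there is no improving ray and the minimum is attained at a vertex.

The optimum lies where 9x_1 + x_2 = 29 and x_1 + 6x_2 = 15.
Solving simultaneously gives x_1 = 3, x_2 = 2.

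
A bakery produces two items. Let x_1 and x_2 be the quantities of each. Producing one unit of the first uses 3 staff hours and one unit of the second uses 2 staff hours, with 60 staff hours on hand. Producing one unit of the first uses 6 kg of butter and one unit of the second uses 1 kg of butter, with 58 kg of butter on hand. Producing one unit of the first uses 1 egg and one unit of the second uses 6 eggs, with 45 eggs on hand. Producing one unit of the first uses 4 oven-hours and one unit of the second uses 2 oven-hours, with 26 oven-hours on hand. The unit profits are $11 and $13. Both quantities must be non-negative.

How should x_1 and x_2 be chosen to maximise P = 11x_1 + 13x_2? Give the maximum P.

x_1 = 3, x_2 = 7, maximum P = 124

Extreme points and P = 11x_1 + 13x_2:
  (0, 0) → P = 0
  (0, 15/2) → P = 195/2
  (13/2, 0) → P = 143/2
  (3, 7) → P = 124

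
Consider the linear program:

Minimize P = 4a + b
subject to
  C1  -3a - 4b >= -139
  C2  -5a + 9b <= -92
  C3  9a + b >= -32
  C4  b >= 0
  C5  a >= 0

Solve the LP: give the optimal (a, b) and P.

a = 92/5, b = 0, minimum P = 368/5

Feasible corners and P = 4a + b:
  (1619/47, 419/47) → P = 6895/47
  (139/3, 0) → P = 556/3
  (92/5, 0) → P = 368/5

At the optimal vertex, -5a + 9b = -92 and b = 0.
Solving simultaneously gives a = 92/5, b = 0.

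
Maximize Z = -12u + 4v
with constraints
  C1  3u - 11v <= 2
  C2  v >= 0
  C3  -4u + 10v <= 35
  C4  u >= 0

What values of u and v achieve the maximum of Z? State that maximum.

u = 0, v = 7/2, maximum Z = 14

Vertices and Z = -12u + 4v:
  (2/3, 0) → Z = -8
  (0, 0) → Z = 0
  (0, 7/2) → Z = 14
The feasible region is unbounded (it extends along (5, 2), (11, 3)), but Z strictly decreases along every unbounded feasible direction, so there is no improving ray and the maximum is attained at a vertex.

The optimum lies where -4u + 10v = 35 and u = 0.
Solving simultaneously gives u = 0, v = 7/2.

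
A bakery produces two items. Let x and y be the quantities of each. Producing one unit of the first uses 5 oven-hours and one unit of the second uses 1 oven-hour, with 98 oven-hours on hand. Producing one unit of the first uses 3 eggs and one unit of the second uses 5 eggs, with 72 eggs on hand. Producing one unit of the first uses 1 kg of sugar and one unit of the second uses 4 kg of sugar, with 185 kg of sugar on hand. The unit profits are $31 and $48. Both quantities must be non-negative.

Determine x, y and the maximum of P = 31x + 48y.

The optimum lies where 5x + y = 98 and 3x + 5y = 72.
Solving simultaneously gives x = 19, y = 3.

x = 19, y = 3, maximum P = 733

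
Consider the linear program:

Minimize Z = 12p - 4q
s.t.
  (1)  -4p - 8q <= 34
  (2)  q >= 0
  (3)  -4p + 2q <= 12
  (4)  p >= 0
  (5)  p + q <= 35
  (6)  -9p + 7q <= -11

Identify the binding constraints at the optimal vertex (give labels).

(2) and (6)

Corner points and Z = 12p - 4q:
  (35, 0) → Z = 420
  (11/9, 0) → Z = 44/3
  (16, 19) → Z = 116

The minimum is at (11/9, 0). Substituting into each constraint, equality holds for (2) and (6); the remaining constraints have slack.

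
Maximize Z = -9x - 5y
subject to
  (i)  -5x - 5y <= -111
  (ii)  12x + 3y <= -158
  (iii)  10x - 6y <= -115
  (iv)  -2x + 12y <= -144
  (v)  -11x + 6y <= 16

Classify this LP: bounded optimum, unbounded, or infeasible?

The boundaries -2x + 12y = -144 and -11x + 6y = 16 meet at (-44/5, -202/15), but that point violates -5x - 5y ≤ -111. Every candidate vertex is excluded by some other constraint, so the feasible region is empty.

infeasible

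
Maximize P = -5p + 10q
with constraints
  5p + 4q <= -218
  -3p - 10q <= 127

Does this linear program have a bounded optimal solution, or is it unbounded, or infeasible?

unbounded

From the feasible point (-44, 1/2), moving in the direction (-4, 5) keeps every constraint satisfied while P increases without bound.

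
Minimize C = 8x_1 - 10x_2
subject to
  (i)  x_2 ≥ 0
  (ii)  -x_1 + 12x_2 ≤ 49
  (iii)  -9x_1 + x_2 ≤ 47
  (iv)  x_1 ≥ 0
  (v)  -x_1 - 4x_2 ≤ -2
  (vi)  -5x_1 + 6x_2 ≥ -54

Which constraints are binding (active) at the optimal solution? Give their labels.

(ii) and (iv)

Feasible corners and C = 8x_1 - 10x_2:
  (2, 0) → C = 16
  (54/5, 0) → C = 432/5
  (0, 49/12) → C = -245/6
  (157/9, 299/54) → C = 2273/27
  (0, 1/2) → C = -5

The minimum is at (0, 49/12). Substituting into each constraint, equality holds for (ii) and (iv); the remaining constraints have slack.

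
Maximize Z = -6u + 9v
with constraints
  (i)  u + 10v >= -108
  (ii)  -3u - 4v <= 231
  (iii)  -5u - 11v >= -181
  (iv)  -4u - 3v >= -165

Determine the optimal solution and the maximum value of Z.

u = -3265/13, v = 1698/13, maximum Z = 34872/13

Feasible corners and Z = -6u + 9v:
  (-939/13, -93/26) → Z = 10431/26
  (1974/37, -597/37) → Z = -17217/37
  (-3265/13, 1698/13) → Z = 34872/13
  (1272/29, -101/29) → Z = -8541/29

At the optimal vertex, -3u - 4v = 231 and -5u - 11v = -181.
Solving simultaneously gives u = -3265/13, v = 1698/13.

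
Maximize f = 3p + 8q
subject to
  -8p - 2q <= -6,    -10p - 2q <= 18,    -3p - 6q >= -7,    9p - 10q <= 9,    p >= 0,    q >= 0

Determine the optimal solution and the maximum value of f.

Corner points and f = 3p + 8q:
  (11/21, 19/21) → f = 185/21
  (3/4, 0) → f = 9/4
  (31/21, 3/7) → f = 55/7
  (1, 0) → f = 3

At the optimal vertex, -8p - 2q = -6 and -3p - 6q = -7.
Solving simultaneously gives p = 11/21, q = 19/21.

p = 11/21, q = 19/21, maximum f = 185/21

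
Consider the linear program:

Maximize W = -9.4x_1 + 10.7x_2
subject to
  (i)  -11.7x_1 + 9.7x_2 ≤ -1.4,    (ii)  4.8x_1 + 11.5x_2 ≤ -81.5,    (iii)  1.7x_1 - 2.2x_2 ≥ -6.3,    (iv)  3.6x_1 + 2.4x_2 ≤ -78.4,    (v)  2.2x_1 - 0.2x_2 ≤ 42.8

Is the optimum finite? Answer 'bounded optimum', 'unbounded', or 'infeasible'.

bounded optimum

Extreme points and W = -9.4x_1 + 10.7x_2:
  (-2704/225, -14.64) → W = -49141/1125
  (1088/75, -4082/75) → W = -718.728
The feasible region has finitely many vertices and no improving ray; the maximum is -49141/1125 at (-2704/225, -14.64).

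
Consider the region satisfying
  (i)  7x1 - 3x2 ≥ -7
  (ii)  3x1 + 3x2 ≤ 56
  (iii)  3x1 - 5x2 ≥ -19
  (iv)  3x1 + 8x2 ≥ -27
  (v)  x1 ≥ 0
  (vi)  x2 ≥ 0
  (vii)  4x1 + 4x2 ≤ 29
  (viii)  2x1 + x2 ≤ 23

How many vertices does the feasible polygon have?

5

Intersecting each pair of boundary lines and keeping only the points that satisfy every inequality leaves:
  (11/13, 56/13)
  (0, 7/3)
  (69/32, 163/32)
  (0, 0)
  (29/4, 0)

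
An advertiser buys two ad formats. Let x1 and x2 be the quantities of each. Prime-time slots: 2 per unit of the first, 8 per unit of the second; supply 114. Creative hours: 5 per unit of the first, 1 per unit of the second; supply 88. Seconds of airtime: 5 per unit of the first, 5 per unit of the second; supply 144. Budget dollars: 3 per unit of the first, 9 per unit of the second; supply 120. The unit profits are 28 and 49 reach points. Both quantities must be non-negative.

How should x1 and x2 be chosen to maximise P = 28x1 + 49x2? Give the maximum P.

x1 = 16, x2 = 8, maximum P = 840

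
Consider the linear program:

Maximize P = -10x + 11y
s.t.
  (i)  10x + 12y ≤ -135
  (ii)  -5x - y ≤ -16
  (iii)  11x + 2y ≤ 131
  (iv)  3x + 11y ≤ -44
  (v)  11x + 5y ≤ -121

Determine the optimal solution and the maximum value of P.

x = 201/14, y = -781/14, maximum P = -10601/14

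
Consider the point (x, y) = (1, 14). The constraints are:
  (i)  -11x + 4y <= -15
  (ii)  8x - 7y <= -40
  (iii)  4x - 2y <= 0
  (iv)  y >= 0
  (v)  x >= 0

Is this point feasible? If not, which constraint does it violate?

Constraint (i): -11x + 4y = 45, which is not ≤ -15. All other constraints are satisfied.

not feasible — violates (i)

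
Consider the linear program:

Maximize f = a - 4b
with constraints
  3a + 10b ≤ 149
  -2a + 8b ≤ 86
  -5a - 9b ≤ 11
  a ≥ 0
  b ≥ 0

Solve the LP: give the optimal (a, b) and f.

a = 149/3, b = 0, maximum f = 149/3

Extreme points and f = a - 4b:
  (83/11, 139/11) → f = -43
  (149/3, 0) → f = 149/3
  (0, 43/4) → f = -43
  (0, 0) → f = 0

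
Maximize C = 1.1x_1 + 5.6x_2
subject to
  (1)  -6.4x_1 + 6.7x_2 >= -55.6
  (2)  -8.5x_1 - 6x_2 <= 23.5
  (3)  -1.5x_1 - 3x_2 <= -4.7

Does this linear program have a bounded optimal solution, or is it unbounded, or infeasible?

From the feasible point (19829/2925, -5332/2925), moving in the direction (6.7, 6.4) keeps every constraint satisfied while C increases without bound.

unbounded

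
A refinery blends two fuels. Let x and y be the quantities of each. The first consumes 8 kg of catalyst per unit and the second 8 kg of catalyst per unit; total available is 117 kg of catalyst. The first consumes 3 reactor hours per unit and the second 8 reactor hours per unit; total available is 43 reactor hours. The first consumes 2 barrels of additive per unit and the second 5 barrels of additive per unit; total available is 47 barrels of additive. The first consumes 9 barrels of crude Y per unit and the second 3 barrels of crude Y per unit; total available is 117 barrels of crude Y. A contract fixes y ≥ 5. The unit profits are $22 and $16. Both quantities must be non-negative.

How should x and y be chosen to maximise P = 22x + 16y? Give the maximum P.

Feasible corners and P = 22x + 16y:
  (0, 43/8) → P = 86
  (0, 5) → P = 80
  (1, 5) → P = 102

x = 1, y = 5, maximum P = 102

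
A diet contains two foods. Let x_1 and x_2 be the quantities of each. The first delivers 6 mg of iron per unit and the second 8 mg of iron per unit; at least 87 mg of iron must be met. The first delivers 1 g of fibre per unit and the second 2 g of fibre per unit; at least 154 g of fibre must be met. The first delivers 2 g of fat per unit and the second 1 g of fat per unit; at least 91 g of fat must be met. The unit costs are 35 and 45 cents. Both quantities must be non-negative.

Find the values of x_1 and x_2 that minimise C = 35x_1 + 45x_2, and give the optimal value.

x_1 = 28/3, x_2 = 217/3, minimum C = 10745/3

The feasible region is unbounded (it extends along (0, 1), (1, 0)), but C strictly increases along every unbounded feasible direction, so there is no improving ray and the minimum is attained at a vertex.

The optimum lies where x_1 + 2x_2 = 154 and 2x_1 + x_2 = 91.
Solving simultaneously gives x_1 = 28/3, x_2 = 217/3.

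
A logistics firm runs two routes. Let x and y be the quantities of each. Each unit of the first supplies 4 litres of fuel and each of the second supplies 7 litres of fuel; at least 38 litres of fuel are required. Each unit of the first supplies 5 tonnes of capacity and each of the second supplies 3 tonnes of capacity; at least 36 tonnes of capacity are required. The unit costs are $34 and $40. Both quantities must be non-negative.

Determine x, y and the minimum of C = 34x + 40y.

Feasible corners and C = 34x + 40y:
  (0, 12) → C = 480
  (19/2, 0) → C = 323
  (6, 2) → C = 284
The feasible region is unbounded (it extends along (0, 1), (1, 0)), but C strictly increases along every unbounded feasible direction, so there is no improving ray and the minimum is attained at a vertex.

The binding constraints are 4x + 7y = 38 and 5x + 3y = 36.
Solving simultaneously gives x = 6, y = 2.

x = 6, y = 2, minimum C = 284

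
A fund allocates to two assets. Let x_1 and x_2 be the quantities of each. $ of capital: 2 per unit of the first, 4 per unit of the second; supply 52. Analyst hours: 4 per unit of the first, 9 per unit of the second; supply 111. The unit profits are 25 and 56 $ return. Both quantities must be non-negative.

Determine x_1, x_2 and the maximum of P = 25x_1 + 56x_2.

Feasible corners and P = 25x_1 + 56x_2:
  (0, 0) → P = 0
  (0, 37/3) → P = 2072/3
  (26, 0) → P = 650
  (12, 7) → P = 692

At the optimal vertex, 2x_1 + 4x_2 = 52 and 4x_1 + 9x_2 = 111.
Solving simultaneously gives x_1 = 12, x_2 = 7.

x_1 = 12, x_2 = 7, maximum P = 692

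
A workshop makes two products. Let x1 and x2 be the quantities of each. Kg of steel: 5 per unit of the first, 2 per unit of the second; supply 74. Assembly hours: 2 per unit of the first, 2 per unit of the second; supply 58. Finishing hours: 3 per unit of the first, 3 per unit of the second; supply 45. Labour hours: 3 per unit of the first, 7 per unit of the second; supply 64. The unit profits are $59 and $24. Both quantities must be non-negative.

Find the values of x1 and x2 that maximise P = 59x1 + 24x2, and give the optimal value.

x1 = 44/3, x2 = 1/3, maximum P = 2620/3

Feasible corners and P = 59x1 + 24x2:
  (0, 0) → P = 0
  (0, 64/7) → P = 1536/7
  (74/5, 0) → P = 4366/5
  (44/3, 1/3) → P = 2620/3
  (41/4, 19/4) → P = 2875/4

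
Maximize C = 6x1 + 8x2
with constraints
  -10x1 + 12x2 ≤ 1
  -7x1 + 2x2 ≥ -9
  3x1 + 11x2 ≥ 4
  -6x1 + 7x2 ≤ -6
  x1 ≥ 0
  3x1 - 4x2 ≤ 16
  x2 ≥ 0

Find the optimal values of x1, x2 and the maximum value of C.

The binding constraints are -7x1 + 2x2 = -9 and -6x1 + 7x2 = -6.
Solving simultaneously gives x1 = 51/37, x2 = 12/37.

x1 = 51/37, x2 = 12/37, maximum C = 402/37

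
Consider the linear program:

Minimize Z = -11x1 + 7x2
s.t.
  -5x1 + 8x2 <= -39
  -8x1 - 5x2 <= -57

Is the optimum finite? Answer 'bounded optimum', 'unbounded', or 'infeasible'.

From the feasible point (651/89, -27/89), moving in the direction (5, -8) keeps every constraint satisfied while Z decreases without bound.

unbounded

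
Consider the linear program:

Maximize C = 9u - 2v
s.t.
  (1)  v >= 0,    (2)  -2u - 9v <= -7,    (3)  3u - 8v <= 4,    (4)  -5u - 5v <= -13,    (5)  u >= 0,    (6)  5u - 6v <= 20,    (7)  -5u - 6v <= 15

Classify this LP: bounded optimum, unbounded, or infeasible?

unbounded

From the feasible point (124/55, 19/55), moving in the direction (6, 5) keeps every constraint satisfied while C increases without bound.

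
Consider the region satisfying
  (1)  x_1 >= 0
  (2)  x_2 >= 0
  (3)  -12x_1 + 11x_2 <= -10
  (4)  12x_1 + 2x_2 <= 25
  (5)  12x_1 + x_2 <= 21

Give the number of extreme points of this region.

Intersecting each pair of boundary lines and keeping only the points that satisfy every inequality leaves:
  (5/6, 0)
  (7/4, 0)
  (241/144, 11/12)

3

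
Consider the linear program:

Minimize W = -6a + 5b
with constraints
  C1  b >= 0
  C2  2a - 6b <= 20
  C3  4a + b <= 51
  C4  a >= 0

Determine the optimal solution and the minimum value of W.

a = 163/13, b = 11/13, minimum W = -71

Extreme points and W = -6a + 5b:
  (10, 0) → W = -60
  (0, 0) → W = 0
  (163/13, 11/13) → W = -71
  (0, 51) → W = 255

The optimum lies where 2a - 6b = 20 and 4a + b = 51.
Solving simultaneously gives a = 163/13, b = 11/13.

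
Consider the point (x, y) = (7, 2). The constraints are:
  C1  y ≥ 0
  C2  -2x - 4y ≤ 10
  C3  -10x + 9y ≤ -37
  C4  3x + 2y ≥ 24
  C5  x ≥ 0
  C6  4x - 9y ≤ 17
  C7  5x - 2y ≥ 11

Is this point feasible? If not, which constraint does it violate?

C1: 2 ≥ 0 ✓
C2: -22 ≤ 10 ✓
C3: -52 ≤ -37 ✓
C4: 25 ≥ 24 ✓
C5: 7 ≥ 0 ✓
C6: 10 ≤ 17 ✓
C7: 31 ≥ 11 ✓

feasible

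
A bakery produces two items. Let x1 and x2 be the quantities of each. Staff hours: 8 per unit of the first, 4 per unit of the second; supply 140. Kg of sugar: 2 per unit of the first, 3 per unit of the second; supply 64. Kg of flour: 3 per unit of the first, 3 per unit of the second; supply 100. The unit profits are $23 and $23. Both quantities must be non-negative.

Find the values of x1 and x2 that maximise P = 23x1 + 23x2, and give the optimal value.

x1 = 41/4, x2 = 29/2, maximum P = 2277/4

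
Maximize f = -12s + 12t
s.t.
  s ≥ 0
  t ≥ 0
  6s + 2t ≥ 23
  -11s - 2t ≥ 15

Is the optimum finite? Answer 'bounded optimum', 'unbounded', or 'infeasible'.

infeasible

The boundaries s = 0 and 6s + 2t = 23 meet at (0, 23/2), but that point violates -11s - 2t ≥ 15. Every candidate vertex is excluded by some other constraint, so the feasible region is empty.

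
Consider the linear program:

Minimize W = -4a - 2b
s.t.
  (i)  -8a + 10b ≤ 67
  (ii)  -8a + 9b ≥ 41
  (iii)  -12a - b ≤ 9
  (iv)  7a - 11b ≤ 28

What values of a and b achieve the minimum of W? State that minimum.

The binding constraints are -8a + 10b = 67 and -8a + 9b = 41.
Solving simultaneously gives a = 193/8, b = 26.

a = 193/8, b = 26, minimum W = -297/2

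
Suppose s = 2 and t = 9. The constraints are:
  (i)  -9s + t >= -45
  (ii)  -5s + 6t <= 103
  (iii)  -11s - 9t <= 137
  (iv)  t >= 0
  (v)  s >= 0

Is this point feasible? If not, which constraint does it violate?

feasible

(i): -9 ≥ -45 ✓
(ii): 44 ≤ 103 ✓
(iii): -103 ≤ 137 ✓
(iv): 9 ≥ 0 ✓
(v): 2 ≥ 0 ✓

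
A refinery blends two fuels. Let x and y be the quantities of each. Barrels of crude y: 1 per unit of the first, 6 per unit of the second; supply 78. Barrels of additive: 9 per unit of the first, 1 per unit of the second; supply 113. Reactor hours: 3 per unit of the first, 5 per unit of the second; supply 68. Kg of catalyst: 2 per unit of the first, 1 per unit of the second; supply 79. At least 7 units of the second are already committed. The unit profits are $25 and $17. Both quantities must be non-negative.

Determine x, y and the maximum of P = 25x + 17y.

x = 11, y = 7, maximum P = 394

Extreme points and P = 25x + 17y:
  (0, 13) → P = 221
  (0, 7) → P = 119
  (18/13, 166/13) → P = 3272/13
  (11, 7) → P = 394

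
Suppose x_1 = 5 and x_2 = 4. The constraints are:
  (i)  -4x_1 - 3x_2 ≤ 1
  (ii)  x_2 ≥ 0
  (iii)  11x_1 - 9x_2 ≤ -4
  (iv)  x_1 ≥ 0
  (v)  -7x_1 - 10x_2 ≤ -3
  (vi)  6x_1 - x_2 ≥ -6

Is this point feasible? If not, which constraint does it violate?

not feasible — violates (iii)

Constraint (iii): 11x_1 - 9x_2 = 19, which is not ≤ -4. All other constraints are satisfied.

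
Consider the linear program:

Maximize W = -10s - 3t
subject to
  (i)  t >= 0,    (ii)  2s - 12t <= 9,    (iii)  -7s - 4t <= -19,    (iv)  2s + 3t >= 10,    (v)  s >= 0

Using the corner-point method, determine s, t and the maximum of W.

s = 0, t = 19/4, maximum W = -57/4

The feasible region is unbounded (it extends along (0, 1), (6, 1)), but W strictly decreases along every unbounded feasible direction, so there is no improving ray and the maximum is attained at a vertex.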